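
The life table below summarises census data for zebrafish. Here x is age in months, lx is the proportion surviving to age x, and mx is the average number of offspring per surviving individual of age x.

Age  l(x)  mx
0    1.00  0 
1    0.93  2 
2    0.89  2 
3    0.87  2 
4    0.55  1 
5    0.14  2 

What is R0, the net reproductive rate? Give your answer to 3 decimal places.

lx·mx by age: 0, 1.86, 1.78, 1.74, 0.55, 0.28
R0 = Σ lx·mx = 6.21 → 6.210

6.210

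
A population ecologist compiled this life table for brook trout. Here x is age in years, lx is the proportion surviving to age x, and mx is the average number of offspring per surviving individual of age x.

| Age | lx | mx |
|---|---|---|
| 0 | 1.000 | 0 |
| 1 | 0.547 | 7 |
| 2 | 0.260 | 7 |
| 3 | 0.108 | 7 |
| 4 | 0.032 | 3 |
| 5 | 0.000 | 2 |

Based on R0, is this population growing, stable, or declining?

growing

R0 = Σ lx·mx = 0 + 3.829 + 1.82 + 0.756 + 0.096 + 0 = 6.501
R0 > 1, so the population is growing.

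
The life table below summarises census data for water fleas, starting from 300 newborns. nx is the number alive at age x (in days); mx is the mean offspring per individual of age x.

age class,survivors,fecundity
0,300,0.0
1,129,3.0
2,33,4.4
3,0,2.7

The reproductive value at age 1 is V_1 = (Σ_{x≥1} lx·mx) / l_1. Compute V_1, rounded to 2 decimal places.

4.13

lx = nx/n0 = nx/300: 1, 0.43, 0.11, 0
lx·mx for x ≥ 1: 1.29, 0.484, 0 → sum = 1.774
V_1 = 1.774 / l_1 = 1.774 / 0.43 = 4.125581… → 4.13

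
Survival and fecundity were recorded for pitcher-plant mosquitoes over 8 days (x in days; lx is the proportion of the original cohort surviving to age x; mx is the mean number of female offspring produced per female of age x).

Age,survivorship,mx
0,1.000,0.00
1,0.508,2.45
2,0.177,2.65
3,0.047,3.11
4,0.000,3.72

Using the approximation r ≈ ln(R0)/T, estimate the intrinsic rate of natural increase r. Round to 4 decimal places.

0.4402

R0 = Σ lx·mx = 0 + 1.2446 + 0.46905 + 0.14617 + 0 = 1.85982
Σ x·lx·mx = 2.62121; T = 2.62121/1.85982 = 1.40939…
r ≈ ln(R0)/T = ln(1.85982)/1.40939… = 0.440247… → 0.4402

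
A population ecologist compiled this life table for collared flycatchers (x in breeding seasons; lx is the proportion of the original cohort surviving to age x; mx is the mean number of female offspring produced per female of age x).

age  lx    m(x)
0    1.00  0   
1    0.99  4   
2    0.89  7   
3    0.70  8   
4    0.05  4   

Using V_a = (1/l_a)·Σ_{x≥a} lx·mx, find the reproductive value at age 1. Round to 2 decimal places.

16.15

lx·mx for x ≥ 1: 3.96, 6.23, 5.6, 0.2 → sum = 15.99
V_1 = 15.99 / l_1 = 15.99 / 0.99 = 16.151515… → 16.15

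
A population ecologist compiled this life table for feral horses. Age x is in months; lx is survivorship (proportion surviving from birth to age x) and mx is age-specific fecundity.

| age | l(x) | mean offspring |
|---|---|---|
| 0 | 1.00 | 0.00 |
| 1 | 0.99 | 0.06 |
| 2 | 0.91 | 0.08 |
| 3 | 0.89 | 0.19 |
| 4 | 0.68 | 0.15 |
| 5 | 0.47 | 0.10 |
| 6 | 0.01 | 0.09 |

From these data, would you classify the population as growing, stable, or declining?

R0 = Σ lx·mx = 0 + 0.0594 + 0.0728 + 0.1691 + 0.102 + 0.047 + 0.0009 = 0.4512
R0 < 1, so the population is declining.

declining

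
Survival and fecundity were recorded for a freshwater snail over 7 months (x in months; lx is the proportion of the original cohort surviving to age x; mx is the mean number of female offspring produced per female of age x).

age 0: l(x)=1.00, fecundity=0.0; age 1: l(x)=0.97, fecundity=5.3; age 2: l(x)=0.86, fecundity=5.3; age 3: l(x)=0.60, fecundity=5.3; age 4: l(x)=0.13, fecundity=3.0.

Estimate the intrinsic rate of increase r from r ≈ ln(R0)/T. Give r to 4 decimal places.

1.3529

R0 = Σ lx·mx = 0 + 5.141 + 4.558 + 3.18 + 0.39 = 13.269
Σ x·lx·mx = 25.357; T = 25.357/13.269 = 1.911…
r ≈ ln(R0)/T = ln(13.269)/1.911… = 1.352923… → 1.3529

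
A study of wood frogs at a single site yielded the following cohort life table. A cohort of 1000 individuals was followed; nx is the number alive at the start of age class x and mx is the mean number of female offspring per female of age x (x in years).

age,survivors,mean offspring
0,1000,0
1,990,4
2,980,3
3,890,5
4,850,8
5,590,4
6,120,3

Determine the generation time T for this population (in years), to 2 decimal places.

lx = nx/n0 = nx/1000: 1, 0.99, 0.98, 0.89, 0.85, 0.59, 0.12
lx·mx: 0, 3.96, 2.94, 4.45, 6.8, 2.36, 0.36 → R0 = 20.87
x·lx·mx: 0, 3.96, 5.88, 13.35, 27.2, 11.8, 2.16 → Σ = 64.35
T = 64.35 / 20.87 = 3.083373… → 3.08

3.08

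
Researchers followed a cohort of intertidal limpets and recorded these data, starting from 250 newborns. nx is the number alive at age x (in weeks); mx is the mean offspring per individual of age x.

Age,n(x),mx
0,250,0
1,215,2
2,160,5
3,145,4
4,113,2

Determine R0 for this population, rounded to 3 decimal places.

8.144

lx = nx/n0 = nx/250: 1, 0.86, 0.64, 0.58, 0.452
lx·mx by age: 0, 1.72, 3.2, 2.32, 0.904
R0 = Σ lx·mx = 8.144 → 8.144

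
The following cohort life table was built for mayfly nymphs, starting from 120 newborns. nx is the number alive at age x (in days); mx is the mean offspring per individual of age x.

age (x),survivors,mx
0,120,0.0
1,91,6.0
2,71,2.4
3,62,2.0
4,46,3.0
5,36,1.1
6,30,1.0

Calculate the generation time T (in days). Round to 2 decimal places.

lx = nx/n0 = nx/120: 1, 0.75833…, 0.59167…, 0.51667…, 0.38333…, 0.3, 0.25
lx·mx: 0, 4.55…, 1.42…, 1.033333…, 1.15…, 0.33, 0.25 → R0 = 8.733333…
x·lx·mx: 0, 4.55…, 2.84…, 3.1…, 4.6…, 1.65, 1.5 → Σ = 18.24…
T = 18.24… / 8.733333… = 2.08855… → 2.09

2.09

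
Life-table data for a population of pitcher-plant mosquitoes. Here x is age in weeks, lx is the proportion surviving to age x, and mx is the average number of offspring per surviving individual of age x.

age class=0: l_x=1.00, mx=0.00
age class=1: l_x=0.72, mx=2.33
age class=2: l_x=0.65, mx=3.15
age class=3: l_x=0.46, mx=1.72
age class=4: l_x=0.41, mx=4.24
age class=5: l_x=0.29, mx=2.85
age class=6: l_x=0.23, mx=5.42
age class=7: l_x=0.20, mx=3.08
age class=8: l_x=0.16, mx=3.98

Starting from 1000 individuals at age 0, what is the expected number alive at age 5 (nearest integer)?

Expected survivors = N0 · l_5 = 1000 × 0.29 = 290 → 290

290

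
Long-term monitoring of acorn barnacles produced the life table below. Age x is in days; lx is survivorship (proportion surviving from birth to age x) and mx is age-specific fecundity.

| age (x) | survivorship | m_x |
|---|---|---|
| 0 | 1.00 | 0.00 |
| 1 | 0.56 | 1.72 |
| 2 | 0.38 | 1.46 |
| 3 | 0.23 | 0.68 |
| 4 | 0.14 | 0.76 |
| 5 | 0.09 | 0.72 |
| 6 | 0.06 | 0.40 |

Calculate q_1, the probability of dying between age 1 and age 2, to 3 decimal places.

0.321

q_1 = (l_1 − l_2) / l_1 = (0.56 − 0.38) / 0.56
     = 0.18 / 0.56 = 0.321429… → 0.321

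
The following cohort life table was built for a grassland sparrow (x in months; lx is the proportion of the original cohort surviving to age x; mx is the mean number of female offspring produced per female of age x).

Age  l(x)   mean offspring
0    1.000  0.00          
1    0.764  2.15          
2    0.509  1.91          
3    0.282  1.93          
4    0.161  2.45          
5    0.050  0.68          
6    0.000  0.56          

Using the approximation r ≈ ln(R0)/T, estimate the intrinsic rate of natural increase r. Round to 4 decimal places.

0.6577

R0 = Σ lx·mx = 0 + 1.6426 + 0.97219 + 0.54426 + 0.39445 + 0.034 + 0 = 3.5875
Σ x·lx·mx = 6.96756; T = 6.96756/3.5875 = 1.94218…
r ≈ ln(R0)/T = ln(3.5875)/1.94218… = 0.657744… → 0.6577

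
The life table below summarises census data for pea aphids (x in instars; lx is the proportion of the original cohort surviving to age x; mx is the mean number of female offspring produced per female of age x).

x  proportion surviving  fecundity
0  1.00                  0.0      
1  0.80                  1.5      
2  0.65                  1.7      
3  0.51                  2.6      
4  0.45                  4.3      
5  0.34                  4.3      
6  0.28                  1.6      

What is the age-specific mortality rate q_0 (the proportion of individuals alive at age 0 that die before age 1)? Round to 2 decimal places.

0.20

q_0 = (l_0 − l_1) / l_0 = (1 − 0.8) / 1
     = 0.2 / 1 = 0.2 → 0.20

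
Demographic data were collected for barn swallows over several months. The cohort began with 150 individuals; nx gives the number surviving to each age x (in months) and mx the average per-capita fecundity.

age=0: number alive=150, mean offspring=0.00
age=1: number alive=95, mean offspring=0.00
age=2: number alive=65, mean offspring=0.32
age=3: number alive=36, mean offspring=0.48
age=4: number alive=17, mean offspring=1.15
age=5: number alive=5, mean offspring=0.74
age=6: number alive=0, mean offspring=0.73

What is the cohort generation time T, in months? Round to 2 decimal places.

lx = nx/n0 = nx/150: 1, 0.63333…, 0.43333…, 0.24, 0.11333…, 0.03333…, 0
lx·mx: 0, 0, 0.138667…, 0.1152, 0.130333…, 0.024667…, 0 → R0 = 0.408867…
x·lx·mx: 0, 0, 0.277333…, 0.3456, 0.521333…, 0.123333…, 0 → Σ = 1.2676…
T = 1.2676… / 0.408867… = 3.100277… → 3.10

3.10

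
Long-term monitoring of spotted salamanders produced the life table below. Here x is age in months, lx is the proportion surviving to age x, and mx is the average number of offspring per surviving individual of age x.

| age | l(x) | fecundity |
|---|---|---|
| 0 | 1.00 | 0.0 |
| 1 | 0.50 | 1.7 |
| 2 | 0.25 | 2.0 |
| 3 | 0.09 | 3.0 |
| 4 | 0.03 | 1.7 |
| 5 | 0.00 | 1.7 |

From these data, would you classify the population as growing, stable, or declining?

R0 = Σ lx·mx = 0 + 0.85 + 0.5 + 0.27 + 0.051 + 0 = 1.671
R0 > 1, so the population is growing.

growing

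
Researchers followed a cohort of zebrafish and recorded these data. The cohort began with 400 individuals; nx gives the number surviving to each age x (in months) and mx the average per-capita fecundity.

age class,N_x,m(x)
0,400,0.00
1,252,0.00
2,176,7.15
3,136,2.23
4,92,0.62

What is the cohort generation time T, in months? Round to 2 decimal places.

2.26

lx = nx/n0 = nx/400: 1, 0.63, 0.44, 0.34, 0.23
lx·mx: 0, 0, 3.146, 0.7582, 0.1426 → R0 = 4.0468
x·lx·mx: 0, 0, 6.292, 2.2746, 0.5704 → Σ = 9.137
T = 9.137 / 4.0468 = 2.257833… → 2.26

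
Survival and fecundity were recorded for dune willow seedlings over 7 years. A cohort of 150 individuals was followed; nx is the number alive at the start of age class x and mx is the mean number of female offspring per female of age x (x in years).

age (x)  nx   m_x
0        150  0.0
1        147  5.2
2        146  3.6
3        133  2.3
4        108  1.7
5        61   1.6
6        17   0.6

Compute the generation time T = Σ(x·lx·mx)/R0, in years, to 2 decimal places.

2.13

lx = nx/n0 = nx/150: 1, 0.98, 0.97333…, 0.88667…, 0.72, 0.40667…, 0.11333…
lx·mx: 0, 5.096, 3.504…, 2.039333…, 1.224, 0.650667…, 0.068… → R0 = 12.582…
x·lx·mx: 0, 5.096, 7.008…, 6.118…, 4.896, 3.253333…, 0.408… → Σ = 26.779333…
T = 26.779333… / 12.582… = 2.128384… → 2.13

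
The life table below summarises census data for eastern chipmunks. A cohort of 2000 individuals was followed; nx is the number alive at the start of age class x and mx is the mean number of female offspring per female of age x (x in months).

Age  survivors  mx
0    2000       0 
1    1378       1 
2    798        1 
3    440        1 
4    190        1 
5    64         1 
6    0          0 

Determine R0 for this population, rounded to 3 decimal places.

lx = nx/n0 = nx/2000: 1, 0.689, 0.399, 0.22, 0.095, 0.032, 0
lx·mx by age: 0, 0.689, 0.399, 0.22, 0.095, 0.032, 0
R0 = Σ lx·mx = 1.435 → 1.435

1.435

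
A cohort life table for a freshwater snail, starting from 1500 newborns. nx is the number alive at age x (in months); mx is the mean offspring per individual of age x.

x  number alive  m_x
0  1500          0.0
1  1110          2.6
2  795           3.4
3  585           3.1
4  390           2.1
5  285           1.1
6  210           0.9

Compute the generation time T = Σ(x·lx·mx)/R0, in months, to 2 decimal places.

2.26

lx = nx/n0 = nx/1500: 1, 0.74, 0.53, 0.39, 0.26, 0.19, 0.14
lx·mx: 0, 1.924, 1.802, 1.209, 0.546, 0.209, 0.126 → R0 = 5.816
x·lx·mx: 0, 1.924, 3.604, 3.627, 2.184, 1.045, 0.756 → Σ = 13.14
T = 13.14 / 5.816 = 2.259285… → 2.26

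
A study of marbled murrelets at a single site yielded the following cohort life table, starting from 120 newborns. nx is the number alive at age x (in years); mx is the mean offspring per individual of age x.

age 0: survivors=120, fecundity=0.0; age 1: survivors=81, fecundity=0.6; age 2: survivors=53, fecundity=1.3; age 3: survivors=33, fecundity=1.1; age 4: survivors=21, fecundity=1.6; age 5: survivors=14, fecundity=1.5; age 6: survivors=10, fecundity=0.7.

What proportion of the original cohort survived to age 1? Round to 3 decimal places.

0.675

l_1 = n_1/n_0 = 81/120 = 0.675 → 0.675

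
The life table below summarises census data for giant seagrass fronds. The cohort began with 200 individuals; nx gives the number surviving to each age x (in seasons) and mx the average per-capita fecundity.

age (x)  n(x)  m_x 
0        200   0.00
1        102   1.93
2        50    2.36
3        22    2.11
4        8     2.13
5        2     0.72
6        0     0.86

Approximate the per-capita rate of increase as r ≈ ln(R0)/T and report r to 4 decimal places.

lx = nx/n0 = nx/200: 1, 0.51, 0.25, 0.11, 0.04, 0.01, 0
R0 = Σ lx·mx = 0 + 0.9843 + 0.59 + 0.2321 + 0.0852 + 0.0072 + 0 = 1.8988
Σ x·lx·mx = 3.2374; T = 3.2374/1.8988 = 1.70497…
r ≈ ln(R0)/T = ln(1.8988)/1.70497… = 0.37609… → 0.3761

0.3761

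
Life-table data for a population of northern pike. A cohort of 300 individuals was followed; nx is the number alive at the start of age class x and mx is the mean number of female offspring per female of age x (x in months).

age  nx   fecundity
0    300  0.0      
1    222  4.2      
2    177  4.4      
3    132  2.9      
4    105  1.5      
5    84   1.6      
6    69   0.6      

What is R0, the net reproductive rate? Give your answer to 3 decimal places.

8.091

lx = nx/n0 = nx/300: 1, 0.74, 0.59, 0.44, 0.35, 0.28, 0.23
lx·mx by age: 0, 3.108, 2.596, 1.276, 0.525, 0.448, 0.138
R0 = Σ lx·mx = 8.091 → 8.091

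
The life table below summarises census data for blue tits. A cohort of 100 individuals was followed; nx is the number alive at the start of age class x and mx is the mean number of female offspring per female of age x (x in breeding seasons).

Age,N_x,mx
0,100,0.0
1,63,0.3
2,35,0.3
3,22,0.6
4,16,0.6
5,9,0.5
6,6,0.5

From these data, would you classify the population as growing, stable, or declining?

lx = nx/n0 = nx/100: 1, 0.63, 0.35, 0.22, 0.16, 0.09, 0.06
R0 = Σ lx·mx = 0 + 0.189 + 0.105 + 0.132 + 0.096 + 0.045 + 0.03 = 0.597
R0 < 1, so the population is declining.

declining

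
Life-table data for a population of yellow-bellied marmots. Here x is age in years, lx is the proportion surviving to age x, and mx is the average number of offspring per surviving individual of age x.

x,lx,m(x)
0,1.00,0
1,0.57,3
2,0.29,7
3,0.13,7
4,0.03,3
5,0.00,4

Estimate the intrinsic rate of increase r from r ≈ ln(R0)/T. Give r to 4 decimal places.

0.8325

R0 = Σ lx·mx = 0 + 1.71 + 2.03 + 0.91 + 0.09 + 0 = 4.74
Σ x·lx·mx = 8.86; T = 8.86/4.74 = 1.8692…
r ≈ ln(R0)/T = ln(4.74)/1.8692… = 0.832462… → 0.8325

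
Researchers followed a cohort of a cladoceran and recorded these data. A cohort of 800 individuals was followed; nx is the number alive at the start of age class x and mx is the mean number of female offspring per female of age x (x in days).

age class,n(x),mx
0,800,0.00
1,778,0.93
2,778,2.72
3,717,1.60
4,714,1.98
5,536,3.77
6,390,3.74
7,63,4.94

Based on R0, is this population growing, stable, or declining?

lx = nx/n0 = nx/800: 1, 0.9725, 0.9725, 0.89625, 0.8925, 0.67, 0.4875, 0.07875
R0 = Σ lx·mx = 0 + 0.904425 + 2.6452 + 1.434… + 1.76715 + 2.5259 + 1.82325 + 0.389025… = 11.48895…
R0 > 1, so the population is growing.

growing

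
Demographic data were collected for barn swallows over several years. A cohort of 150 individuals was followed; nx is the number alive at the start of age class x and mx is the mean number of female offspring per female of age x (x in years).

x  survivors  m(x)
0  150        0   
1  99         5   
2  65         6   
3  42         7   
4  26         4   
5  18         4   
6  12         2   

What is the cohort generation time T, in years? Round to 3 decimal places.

2.231

lx = nx/n0 = nx/150: 1, 0.66, 0.43333…, 0.28, 0.17333…, 0.12, 0.08
lx·mx: 0, 3.3, 2.6…, 1.96, 0.693333…, 0.48, 0.16 → R0 = 9.193333…
x·lx·mx: 0, 3.3, 5.2…, 5.88, 2.773333…, 2.4, 0.96 → Σ = 20.513333…
T = 20.513333… / 9.193333… = 2.231327… → 2.231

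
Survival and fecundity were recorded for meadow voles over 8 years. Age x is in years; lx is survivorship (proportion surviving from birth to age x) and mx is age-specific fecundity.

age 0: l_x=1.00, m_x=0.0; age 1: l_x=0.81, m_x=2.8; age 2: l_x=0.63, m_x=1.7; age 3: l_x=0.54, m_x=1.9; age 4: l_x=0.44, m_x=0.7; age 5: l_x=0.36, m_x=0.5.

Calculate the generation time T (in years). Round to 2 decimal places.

1.98

lx·mx: 0, 2.268, 1.071, 1.026, 0.308, 0.18 → R0 = 4.853
x·lx·mx: 0, 2.268, 2.142, 3.078, 1.232, 0.9 → Σ = 9.62
T = 9.62 / 4.853 = 1.982279… → 1.98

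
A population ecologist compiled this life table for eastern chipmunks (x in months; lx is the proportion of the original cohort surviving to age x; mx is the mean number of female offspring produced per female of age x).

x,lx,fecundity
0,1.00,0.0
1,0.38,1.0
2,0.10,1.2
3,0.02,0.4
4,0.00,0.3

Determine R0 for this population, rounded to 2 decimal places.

lx·mx by age: 0, 0.38, 0.12, 0.008, 0
R0 = Σ lx·mx = 0.508 → 0.51

0.51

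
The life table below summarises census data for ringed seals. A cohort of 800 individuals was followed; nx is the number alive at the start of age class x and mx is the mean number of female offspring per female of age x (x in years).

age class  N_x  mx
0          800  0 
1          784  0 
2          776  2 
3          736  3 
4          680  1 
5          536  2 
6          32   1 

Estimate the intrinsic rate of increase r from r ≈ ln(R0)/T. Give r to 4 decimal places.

lx = nx/n0 = nx/800: 1, 0.98, 0.97, 0.92, 0.85, 0.67, 0.04
R0 = Σ lx·mx = 0 + 0 + 1.94 + 2.76 + 0.85 + 1.34 + 0.04 = 6.93
Σ x·lx·mx = 22.5; T = 22.5/6.93 = 3.24675…
r ≈ ln(R0)/T = ln(6.93)/3.24675… = 0.596245… → 0.5962

0.5962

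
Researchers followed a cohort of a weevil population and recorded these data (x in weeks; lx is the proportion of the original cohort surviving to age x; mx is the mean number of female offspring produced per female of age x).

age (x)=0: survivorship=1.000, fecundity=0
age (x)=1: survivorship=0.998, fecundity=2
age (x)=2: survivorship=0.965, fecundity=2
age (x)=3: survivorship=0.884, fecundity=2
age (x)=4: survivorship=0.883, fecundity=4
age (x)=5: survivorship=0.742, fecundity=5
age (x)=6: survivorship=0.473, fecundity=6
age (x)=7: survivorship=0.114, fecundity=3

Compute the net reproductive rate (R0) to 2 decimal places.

16.12

lx·mx by age: 0, 1.996, 1.93, 1.768, 3.532, 3.71, 2.838, 0.342
R0 = Σ lx·mx = 16.116 → 16.12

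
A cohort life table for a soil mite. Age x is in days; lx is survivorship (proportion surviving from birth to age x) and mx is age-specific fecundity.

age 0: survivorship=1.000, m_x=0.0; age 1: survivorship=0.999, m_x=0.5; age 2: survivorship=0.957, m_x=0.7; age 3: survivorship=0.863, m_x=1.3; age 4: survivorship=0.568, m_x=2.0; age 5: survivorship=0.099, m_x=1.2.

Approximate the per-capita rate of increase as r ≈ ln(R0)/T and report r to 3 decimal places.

R0 = Σ lx·mx = 0 + 0.4995 + 0.6699 + 1.1219 + 1.136 + 0.1188 = 3.5461
Σ x·lx·mx = 10.343; T = 10.343/3.5461 = 2.91673…
r ≈ ln(R0)/T = ln(3.5461)/2.91673… = 0.434… → 0.434

0.434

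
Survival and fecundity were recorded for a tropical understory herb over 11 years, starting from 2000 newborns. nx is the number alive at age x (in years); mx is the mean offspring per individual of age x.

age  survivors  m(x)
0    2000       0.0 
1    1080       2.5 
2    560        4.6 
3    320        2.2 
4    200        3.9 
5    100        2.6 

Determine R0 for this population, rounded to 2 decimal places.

lx = nx/n0 = nx/2000: 1, 0.54, 0.28, 0.16, 0.1, 0.05
lx·mx by age: 0, 1.35, 1.288, 0.352, 0.39, 0.13
R0 = Σ lx·mx = 3.51 → 3.51

3.51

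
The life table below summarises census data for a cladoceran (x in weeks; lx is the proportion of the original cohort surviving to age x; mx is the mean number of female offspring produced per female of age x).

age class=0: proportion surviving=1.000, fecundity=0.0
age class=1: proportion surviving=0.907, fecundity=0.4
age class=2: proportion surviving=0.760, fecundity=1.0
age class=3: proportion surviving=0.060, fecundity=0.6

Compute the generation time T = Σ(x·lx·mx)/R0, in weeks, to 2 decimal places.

1.72

lx·mx: 0, 0.3628, 0.76, 0.036 → R0 = 1.1588
x·lx·mx: 0, 0.3628, 1.52, 0.108 → Σ = 1.9908
T = 1.9908 / 1.1588 = 1.717984… → 1.72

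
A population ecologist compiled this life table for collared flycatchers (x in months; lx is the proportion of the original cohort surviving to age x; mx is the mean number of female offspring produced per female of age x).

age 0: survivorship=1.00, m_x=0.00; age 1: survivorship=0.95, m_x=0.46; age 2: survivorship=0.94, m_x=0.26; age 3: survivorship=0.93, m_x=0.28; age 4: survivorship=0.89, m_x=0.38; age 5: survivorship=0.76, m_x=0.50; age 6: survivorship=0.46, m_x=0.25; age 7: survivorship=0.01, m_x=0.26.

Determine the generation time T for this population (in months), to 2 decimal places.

3.19

lx·mx: 0, 0.437, 0.2444, 0.2604, 0.3382, 0.38, 0.115, 0.0026 → R0 = 1.7776
x·lx·mx: 0, 0.437, 0.4888, 0.7812, 1.3528, 1.9, 0.69, 0.0182 → Σ = 5.668
T = 5.668 / 1.7776 = 3.188569… → 3.19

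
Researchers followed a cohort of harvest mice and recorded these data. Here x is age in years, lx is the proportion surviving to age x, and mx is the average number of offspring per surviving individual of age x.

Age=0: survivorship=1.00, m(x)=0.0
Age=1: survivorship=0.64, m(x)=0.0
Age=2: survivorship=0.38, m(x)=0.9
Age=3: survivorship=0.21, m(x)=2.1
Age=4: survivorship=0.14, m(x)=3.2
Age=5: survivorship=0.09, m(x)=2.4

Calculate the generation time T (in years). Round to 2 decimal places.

lx·mx: 0, 0, 0.342, 0.441, 0.448, 0.216 → R0 = 1.447
x·lx·mx: 0, 0, 0.684, 1.323, 1.792, 1.08 → Σ = 4.879
T = 4.879 / 1.447 = 3.371804… → 3.37

3.37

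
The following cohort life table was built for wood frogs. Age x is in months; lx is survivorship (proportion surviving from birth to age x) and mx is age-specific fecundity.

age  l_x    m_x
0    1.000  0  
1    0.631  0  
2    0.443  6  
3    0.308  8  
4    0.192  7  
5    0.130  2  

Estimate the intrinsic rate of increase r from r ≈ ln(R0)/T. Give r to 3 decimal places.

R0 = Σ lx·mx = 0 + 0 + 2.658 + 2.464 + 1.344 + 0.26 = 6.726
Σ x·lx·mx = 19.384; T = 19.384/6.726 = 2.88195…
r ≈ ln(R0)/T = ln(6.726)/2.88195… = 0.66135… → 0.661

0.661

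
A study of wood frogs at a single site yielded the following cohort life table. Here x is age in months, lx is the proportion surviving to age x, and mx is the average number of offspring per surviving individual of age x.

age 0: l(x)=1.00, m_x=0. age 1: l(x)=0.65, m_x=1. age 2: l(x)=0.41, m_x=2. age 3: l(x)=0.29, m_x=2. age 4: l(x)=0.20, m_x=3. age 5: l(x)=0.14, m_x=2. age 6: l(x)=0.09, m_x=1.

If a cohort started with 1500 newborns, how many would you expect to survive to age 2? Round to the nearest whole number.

Expected survivors = N0 · l_2 = 1500 × 0.41 = 615 → 615

615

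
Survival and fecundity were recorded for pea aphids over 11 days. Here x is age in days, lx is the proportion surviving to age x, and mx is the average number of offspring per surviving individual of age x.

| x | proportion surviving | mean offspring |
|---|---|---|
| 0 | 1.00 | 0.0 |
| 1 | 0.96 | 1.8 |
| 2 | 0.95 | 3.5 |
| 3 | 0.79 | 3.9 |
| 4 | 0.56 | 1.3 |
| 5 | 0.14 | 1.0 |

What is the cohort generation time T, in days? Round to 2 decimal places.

lx·mx: 0, 1.728, 3.325, 3.081, 0.728, 0.14 → R0 = 9.002
x·lx·mx: 0, 1.728, 6.65, 9.243, 2.912, 0.7 → Σ = 21.233
T = 21.233 / 9.002 = 2.358698… → 2.36

2.36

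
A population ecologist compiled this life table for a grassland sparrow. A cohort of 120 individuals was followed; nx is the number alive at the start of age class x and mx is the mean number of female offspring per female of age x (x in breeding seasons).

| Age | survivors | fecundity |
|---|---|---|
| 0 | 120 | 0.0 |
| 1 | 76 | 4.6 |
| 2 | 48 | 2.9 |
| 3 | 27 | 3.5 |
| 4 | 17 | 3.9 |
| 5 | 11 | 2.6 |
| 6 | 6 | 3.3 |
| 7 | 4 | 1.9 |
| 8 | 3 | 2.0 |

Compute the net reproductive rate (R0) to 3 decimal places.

5.930

lx = nx/n0 = nx/120: 1, 0.63333…, 0.4, 0.225, 0.14167…, 0.09167…, 0.05, 0.03333…, 0.025
lx·mx by age: 0, 2.913333…, 1.16, 0.7875, 0.5525…, 0.238333…, 0.165, 0.063333…, 0.05
R0 = Σ lx·mx = 5.93… → 5.930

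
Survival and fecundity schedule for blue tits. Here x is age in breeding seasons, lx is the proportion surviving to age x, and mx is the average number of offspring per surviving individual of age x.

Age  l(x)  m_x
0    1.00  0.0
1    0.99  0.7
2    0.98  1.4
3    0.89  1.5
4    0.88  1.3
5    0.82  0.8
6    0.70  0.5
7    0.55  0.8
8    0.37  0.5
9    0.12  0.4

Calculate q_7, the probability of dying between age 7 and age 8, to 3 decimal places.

0.327

q_7 = (l_7 − l_8) / l_7 = (0.55 − 0.37) / 0.55
     = 0.18 / 0.55 = 0.327273… → 0.327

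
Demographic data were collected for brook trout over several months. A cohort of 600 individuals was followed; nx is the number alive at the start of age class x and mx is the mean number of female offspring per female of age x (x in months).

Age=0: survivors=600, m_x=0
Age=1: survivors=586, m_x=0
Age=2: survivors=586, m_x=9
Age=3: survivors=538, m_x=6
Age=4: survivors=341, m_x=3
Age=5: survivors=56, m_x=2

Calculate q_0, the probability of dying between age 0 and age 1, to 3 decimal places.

0.023

lx = nx/n0 = nx/600: 1, 0.97667…, 0.97667…, 0.89667…, 0.56833…, 0.09333…
q_0 = (l_0 − l_1) / l_0 = (1 − 0.976667…) / 1
     = 0.023333… / 1 = 0.023333… → 0.023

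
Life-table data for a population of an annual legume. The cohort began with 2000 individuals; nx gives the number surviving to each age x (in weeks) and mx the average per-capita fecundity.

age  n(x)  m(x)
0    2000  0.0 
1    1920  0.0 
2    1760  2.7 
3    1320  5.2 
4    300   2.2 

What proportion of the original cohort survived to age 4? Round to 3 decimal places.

0.150

l_4 = n_4/n_0 = 300/2000 = 0.15 → 0.150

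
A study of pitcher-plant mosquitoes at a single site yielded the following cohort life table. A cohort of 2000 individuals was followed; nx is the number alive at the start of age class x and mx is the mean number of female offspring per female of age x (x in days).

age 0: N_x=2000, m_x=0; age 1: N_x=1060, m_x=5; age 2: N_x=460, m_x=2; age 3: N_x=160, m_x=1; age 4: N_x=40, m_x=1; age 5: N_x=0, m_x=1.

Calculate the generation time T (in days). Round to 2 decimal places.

1.21

lx = nx/n0 = nx/2000: 1, 0.53, 0.23, 0.08, 0.02, 0
lx·mx: 0, 2.65, 0.46, 0.08, 0.02, 0 → R0 = 3.21
x·lx·mx: 0, 2.65, 0.92, 0.24, 0.08, 0 → Σ = 3.89
T = 3.89 / 3.21 = 1.211838… → 1.21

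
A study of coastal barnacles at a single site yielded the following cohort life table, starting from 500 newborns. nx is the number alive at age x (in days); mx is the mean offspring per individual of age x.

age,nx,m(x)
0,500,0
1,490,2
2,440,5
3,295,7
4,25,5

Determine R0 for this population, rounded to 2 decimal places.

lx = nx/n0 = nx/500: 1, 0.98, 0.88, 0.59, 0.05
lx·mx by age: 0, 1.96, 4.4, 4.13, 0.25
R0 = Σ lx·mx = 10.74 → 10.74

10.74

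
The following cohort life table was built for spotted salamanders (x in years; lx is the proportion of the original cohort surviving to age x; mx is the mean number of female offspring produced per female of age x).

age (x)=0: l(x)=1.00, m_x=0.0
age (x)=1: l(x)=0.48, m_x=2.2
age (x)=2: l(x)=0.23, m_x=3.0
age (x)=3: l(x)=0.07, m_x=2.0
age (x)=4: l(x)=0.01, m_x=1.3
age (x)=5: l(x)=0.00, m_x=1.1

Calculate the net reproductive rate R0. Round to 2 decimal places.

lx·mx by age: 0, 1.056, 0.69, 0.14, 0.013, 0
R0 = Σ lx·mx = 1.899 → 1.90

1.90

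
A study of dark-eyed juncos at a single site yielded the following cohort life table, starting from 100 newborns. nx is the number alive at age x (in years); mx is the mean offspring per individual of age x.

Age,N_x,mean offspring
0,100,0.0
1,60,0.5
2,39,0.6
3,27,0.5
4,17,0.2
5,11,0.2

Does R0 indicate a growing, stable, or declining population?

declining

lx = nx/n0 = nx/100: 1, 0.6, 0.39, 0.27, 0.17, 0.11
R0 = Σ lx·mx = 0 + 0.3 + 0.234 + 0.135 + 0.034 + 0.022 = 0.725
R0 < 1, so the population is declining.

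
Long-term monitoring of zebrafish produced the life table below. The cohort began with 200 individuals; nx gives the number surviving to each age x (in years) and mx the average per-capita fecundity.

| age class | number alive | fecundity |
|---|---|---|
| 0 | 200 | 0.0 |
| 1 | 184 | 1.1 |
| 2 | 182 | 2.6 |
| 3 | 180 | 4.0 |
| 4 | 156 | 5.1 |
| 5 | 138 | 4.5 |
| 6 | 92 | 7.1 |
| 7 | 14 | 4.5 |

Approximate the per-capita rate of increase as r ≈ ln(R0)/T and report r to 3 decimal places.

0.726

lx = nx/n0 = nx/200: 1, 0.92, 0.91, 0.9, 0.78, 0.69, 0.46, 0.07
R0 = Σ lx·mx = 0 + 1.012 + 2.366 + 3.6 + 3.978 + 3.105 + 3.266 + 0.315 = 17.642
Σ x·lx·mx = 69.782; T = 69.782/17.642 = 3.95545…
r ≈ ln(R0)/T = ln(17.642)/3.95545… = 0.72565… → 0.726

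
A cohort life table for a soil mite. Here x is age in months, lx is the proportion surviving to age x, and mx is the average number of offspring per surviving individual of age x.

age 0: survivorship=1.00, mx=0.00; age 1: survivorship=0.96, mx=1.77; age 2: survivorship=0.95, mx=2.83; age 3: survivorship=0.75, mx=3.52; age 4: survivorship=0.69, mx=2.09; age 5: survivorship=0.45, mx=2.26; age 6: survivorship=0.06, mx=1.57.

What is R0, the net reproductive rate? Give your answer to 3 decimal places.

9.581

lx·mx by age: 0, 1.6992, 2.6885, 2.64, 1.4421, 1.017, 0.0942
R0 = Σ lx·mx = 9.581 → 9.581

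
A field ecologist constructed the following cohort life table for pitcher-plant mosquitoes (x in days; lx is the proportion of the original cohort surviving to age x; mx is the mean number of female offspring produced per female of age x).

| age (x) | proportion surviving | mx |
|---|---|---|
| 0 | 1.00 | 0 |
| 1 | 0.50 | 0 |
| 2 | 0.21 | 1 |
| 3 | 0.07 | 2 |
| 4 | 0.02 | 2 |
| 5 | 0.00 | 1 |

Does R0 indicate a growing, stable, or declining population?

declining

R0 = Σ lx·mx = 0 + 0 + 0.21 + 0.14 + 0.04 + 0 = 0.39
R0 < 1, so the population is declining.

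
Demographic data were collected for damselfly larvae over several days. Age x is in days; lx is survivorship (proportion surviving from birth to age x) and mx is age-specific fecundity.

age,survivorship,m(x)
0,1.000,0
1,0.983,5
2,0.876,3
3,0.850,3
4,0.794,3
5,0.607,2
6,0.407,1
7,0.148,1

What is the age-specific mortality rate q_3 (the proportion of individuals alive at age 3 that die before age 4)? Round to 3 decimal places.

q_3 = (l_3 − l_4) / l_3 = (0.85 − 0.794) / 0.85
     = 0.056 / 0.85 = 0.065882… → 0.066

0.066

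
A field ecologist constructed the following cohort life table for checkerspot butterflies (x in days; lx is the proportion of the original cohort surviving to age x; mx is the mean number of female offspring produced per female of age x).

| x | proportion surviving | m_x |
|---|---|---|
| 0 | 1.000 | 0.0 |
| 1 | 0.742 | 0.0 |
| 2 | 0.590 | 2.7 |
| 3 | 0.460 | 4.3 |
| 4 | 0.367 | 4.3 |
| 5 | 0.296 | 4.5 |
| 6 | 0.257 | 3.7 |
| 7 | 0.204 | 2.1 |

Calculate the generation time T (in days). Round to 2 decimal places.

lx·mx: 0, 0, 1.593, 1.978, 1.5781, 1.332, 0.9509, 0.4284 → R0 = 7.8604
x·lx·mx: 0, 0, 3.186, 5.934, 6.3124, 6.66, 5.7054, 2.9988 → Σ = 30.7966
T = 30.7966 / 7.8604 = 3.917943… → 3.92

3.92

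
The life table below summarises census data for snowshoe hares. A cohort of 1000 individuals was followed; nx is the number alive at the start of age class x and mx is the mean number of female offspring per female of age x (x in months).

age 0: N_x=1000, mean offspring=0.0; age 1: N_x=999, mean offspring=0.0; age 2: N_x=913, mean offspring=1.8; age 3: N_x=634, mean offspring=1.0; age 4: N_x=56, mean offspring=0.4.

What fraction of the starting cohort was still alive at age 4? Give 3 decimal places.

0.056

l_4 = n_4/n_0 = 56/1000 = 0.056 → 0.056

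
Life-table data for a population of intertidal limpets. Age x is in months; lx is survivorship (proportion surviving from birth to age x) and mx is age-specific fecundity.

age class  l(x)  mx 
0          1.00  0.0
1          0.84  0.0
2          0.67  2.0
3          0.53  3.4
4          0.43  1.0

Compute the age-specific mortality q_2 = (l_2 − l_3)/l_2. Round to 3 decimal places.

0.209

q_2 = (l_2 − l_3) / l_2 = (0.67 − 0.53) / 0.67
     = 0.14 / 0.67 = 0.208955… → 0.209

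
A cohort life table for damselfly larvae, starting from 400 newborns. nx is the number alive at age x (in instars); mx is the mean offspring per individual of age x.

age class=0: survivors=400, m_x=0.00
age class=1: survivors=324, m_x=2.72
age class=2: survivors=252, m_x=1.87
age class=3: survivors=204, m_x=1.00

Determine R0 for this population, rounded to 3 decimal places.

3.891

lx = nx/n0 = nx/400: 1, 0.81, 0.63, 0.51
lx·mx by age: 0, 2.2032, 1.1781, 0.51
R0 = Σ lx·mx = 3.8913 → 3.891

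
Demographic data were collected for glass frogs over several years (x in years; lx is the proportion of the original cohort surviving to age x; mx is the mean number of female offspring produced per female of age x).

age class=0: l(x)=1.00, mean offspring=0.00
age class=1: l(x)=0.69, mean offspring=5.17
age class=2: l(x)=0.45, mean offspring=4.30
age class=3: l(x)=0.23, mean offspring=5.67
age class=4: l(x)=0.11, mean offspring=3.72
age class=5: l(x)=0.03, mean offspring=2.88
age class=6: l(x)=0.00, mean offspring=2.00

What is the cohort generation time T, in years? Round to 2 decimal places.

lx·mx: 0, 3.5673, 1.935, 1.3041, 0.4092, 0.0864, 0 → R0 = 7.302
x·lx·mx: 0, 3.5673, 3.87, 3.9123, 1.6368, 0.432, 0 → Σ = 13.4184
T = 13.4184 / 7.302 = 1.837634… → 1.84

1.84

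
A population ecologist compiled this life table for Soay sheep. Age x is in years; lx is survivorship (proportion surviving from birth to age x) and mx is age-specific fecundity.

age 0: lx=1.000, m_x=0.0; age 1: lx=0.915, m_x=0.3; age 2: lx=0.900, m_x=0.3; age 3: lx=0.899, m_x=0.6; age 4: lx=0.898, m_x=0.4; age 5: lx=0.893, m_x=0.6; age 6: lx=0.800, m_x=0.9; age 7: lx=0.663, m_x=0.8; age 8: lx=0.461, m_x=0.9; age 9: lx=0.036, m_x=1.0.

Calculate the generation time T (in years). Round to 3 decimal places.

lx·mx: 0, 0.2745, 0.27, 0.5394, 0.3592, 0.5358, 0.72, 0.5304, 0.4149, 0.036 → R0 = 3.6802
x·lx·mx: 0, 0.2745, 0.54, 1.6182, 1.4368, 2.679, 4.32, 3.7128, 3.3192, 0.324 → Σ = 18.2245
T = 18.2245 / 3.6802 = 4.952041… → 4.952

4.952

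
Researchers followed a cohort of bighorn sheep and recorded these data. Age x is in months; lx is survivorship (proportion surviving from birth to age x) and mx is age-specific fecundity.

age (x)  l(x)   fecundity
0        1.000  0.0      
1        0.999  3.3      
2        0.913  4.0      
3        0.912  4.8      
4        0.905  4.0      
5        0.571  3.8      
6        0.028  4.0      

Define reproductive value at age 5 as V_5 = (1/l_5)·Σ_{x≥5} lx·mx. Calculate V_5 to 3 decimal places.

lx·mx for x ≥ 5: 2.1698, 0.112 → sum = 2.2818
V_5 = 2.2818 / l_5 = 2.2818 / 0.571 = 3.996147… → 3.996

3.996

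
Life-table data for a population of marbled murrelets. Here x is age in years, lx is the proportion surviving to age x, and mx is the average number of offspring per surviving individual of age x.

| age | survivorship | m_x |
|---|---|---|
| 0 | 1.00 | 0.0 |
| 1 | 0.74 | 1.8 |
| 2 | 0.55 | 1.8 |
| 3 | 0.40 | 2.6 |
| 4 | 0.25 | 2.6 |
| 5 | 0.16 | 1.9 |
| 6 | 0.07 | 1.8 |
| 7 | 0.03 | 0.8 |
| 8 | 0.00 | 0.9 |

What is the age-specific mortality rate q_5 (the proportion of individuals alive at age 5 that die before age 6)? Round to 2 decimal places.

q_5 = (l_5 − l_6) / l_5 = (0.16 − 0.07) / 0.16
     = 0.09 / 0.16 = 0.5625 → 0.56

0.56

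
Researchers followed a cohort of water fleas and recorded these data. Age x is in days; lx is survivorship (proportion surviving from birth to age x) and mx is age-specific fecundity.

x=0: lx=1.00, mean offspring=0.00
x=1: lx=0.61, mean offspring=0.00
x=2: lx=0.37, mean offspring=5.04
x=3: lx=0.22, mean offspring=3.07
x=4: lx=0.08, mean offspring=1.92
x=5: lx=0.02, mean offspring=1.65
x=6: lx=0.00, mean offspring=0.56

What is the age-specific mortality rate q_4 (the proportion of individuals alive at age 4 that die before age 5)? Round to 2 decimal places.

0.75

q_4 = (l_4 − l_5) / l_4 = (0.08 − 0.02) / 0.08
     = 0.06 / 0.08 = 0.75 → 0.75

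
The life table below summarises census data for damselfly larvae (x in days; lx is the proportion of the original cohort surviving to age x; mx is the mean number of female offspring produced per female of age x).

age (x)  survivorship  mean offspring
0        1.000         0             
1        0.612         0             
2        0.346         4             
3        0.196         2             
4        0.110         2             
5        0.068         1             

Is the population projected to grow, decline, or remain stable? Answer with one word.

R0 = Σ lx·mx = 0 + 0 + 1.384 + 0.392 + 0.22 + 0.068 = 2.064
R0 > 1, so the population is growing.

growing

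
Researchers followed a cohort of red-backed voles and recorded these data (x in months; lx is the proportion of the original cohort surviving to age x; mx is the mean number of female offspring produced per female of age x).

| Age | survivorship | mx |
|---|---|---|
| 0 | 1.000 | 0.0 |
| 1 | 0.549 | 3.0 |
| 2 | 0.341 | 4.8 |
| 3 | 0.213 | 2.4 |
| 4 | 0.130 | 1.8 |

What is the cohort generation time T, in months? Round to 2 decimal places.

1.83

lx·mx: 0, 1.647, 1.6368, 0.5112, 0.234 → R0 = 4.029
x·lx·mx: 0, 1.647, 3.2736, 1.5336, 0.936 → Σ = 7.3902
T = 7.3902 / 4.029 = 1.834252… → 1.83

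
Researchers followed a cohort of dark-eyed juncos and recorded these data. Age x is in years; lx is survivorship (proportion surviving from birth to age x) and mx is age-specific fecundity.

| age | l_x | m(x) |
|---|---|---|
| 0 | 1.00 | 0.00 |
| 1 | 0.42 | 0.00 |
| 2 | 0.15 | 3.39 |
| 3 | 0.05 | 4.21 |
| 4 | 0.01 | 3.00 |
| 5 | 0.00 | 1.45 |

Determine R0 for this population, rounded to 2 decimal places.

0.75

lx·mx by age: 0, 0, 0.5085, 0.2105, 0.03, 0
R0 = Σ lx·mx = 0.749 → 0.75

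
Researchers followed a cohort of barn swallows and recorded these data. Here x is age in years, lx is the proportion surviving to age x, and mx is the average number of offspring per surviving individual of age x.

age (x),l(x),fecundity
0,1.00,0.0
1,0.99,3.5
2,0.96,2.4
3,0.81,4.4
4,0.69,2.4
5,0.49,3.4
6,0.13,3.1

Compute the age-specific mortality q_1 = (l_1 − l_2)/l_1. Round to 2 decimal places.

0.03

q_1 = (l_1 − l_2) / l_1 = (0.99 − 0.96) / 0.99
     = 0.03 / 0.99 = 0.030303… → 0.03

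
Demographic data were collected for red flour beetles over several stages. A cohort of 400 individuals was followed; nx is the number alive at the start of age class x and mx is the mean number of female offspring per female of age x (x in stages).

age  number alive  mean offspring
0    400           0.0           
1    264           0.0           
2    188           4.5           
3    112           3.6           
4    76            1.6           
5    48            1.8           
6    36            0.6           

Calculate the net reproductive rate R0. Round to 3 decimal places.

3.697

lx = nx/n0 = nx/400: 1, 0.66, 0.47, 0.28, 0.19, 0.12, 0.09
lx·mx by age: 0, 0, 2.115, 1.008, 0.304, 0.216, 0.054
R0 = Σ lx·mx = 3.697 → 3.697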